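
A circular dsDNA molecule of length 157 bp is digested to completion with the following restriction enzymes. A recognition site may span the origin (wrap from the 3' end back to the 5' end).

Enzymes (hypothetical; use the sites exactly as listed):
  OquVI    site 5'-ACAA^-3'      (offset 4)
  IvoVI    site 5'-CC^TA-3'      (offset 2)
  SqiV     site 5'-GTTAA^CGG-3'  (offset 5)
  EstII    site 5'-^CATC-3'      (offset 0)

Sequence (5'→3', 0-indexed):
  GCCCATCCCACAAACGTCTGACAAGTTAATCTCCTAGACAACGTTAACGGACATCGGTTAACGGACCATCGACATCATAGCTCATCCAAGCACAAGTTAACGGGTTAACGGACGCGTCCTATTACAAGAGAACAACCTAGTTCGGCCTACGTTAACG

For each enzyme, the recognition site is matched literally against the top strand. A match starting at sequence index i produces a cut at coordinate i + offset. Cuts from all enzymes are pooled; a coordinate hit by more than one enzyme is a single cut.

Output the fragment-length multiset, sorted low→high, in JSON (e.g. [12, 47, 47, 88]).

[2,4,5,5,5,6,6,7,8,8,8,8,10,10,10,10,10,11,11,13]

Per-enzyme occurrences:
  OquVI (ACAA, off=4): starts [9, 20, 37, 91, 123, 131] → cuts [13, 24, 41, 95, 127, 135]
  IvoVI (CCTA, off=2): starts [32, 117, 135, 145] → cuts [34, 119, 137, 147]
  SqiV (GTTAACGG, off=5): starts [42, 56, 95, 103, 150] → cuts [47, 61, 100, 108, 155]
  EstII (CATC, off=0): starts [3, 51, 66, 72, 82] → cuts [3, 51, 66, 72, 82]

Pooled cuts: [3, 13, 24, 34, 41, 47, 51, 61, 66, 72, 82, 95, 100, 108, 119, 127, 135, 137, 147, 155]

Fragment lengths:
  3→13: 10 bp
  13→24: 11 bp
  24→34: 10 bp
  34→41: 7 bp
  41→47: 6 bp
  47→51: 4 bp
  51→61: 10 bp
  61→66: 5 bp
  66→72: 6 bp
  72→82: 10 bp
  82→95: 13 bp
  95→100: 5 bp
  100→108: 8 bp
  108→119: 11 bp
  119→127: 8 bp
  127→135: 8 bp
  135→137: 2 bp
  137→147: 10 bp
  147→155: 8 bp
  155→3 (wrap): 157-155+3 = 5 bp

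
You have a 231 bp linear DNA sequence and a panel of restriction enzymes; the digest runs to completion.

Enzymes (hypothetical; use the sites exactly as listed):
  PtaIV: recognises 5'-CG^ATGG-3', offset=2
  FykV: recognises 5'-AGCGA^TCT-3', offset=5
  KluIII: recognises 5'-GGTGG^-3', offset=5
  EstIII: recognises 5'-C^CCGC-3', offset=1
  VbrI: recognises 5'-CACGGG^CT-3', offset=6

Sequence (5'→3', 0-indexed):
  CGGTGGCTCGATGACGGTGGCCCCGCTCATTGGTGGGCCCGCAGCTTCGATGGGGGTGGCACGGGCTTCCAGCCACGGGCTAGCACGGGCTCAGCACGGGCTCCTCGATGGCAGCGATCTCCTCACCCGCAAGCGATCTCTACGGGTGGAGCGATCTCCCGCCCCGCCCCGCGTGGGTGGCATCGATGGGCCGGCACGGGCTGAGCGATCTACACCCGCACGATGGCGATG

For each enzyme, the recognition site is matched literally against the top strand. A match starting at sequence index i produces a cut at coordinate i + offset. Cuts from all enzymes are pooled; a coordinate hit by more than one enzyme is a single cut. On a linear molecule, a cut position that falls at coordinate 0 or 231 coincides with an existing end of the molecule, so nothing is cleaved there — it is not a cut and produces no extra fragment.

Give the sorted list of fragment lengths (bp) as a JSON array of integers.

Scan for sites:
  PtaIV CGATGG/2: at [47, 105, 183, 220] ⇒ [49, 107, 185, 222]
  FykV AGCGATCT/5: at [112, 131, 149, 203] ⇒ [117, 136, 154, 208]
  KluIII GGTGG/5: at [1, 15, 31, 54, 144, 175] ⇒ [6, 20, 36, 59, 149, 180]
  EstIII CCCGC/1: at [21, 37, 125, 157, 162, 167, 214] ⇒ [22, 38, 126, 158, 163, 168, 215]
  VbrI CACGGGCT/6: at [59, 73, 83, 94, 194] ⇒ [65, 79, 89, 100, 200]

All cut coordinates (distinct, sorted): [6, 20, 22, 36, 38, 49, 59, 65, 79, 89, 100, 107, 117, 126, 136, 149, 154, 158, 163, 168, 180, 185, 200, 208, 215, 222]

Fragment lengths:
  [0,6): 6 bp
  [6,20): 14 bp
  [20,22): 2 bp
  [22,36): 14 bp
  [36,38): 2 bp
  [38,49): 11 bp
  [49,59): 10 bp
  [59,65): 6 bp
  [65,79): 14 bp
  [79,89): 10 bp
  [89,100): 11 bp
  [100,107): 7 bp
  [107,117): 10 bp
  [117,126): 9 bp
  [126,136): 10 bp
  [136,149): 13 bp
  [149,154): 5 bp
  [154,158): 4 bp
  [158,163): 5 bp
  [163,168): 5 bp
  [168,180): 12 bp
  [180,185): 5 bp
  [185,200): 15 bp
  [200,208): 8 bp
  [208,215): 7 bp
  [215,222): 7 bp
  [222,231): 9 bp

[2,2,4,5,5,5,5,6,6,7,7,7,8,9,9,10,10,10,10,11,11,12,13,14,14,14,15]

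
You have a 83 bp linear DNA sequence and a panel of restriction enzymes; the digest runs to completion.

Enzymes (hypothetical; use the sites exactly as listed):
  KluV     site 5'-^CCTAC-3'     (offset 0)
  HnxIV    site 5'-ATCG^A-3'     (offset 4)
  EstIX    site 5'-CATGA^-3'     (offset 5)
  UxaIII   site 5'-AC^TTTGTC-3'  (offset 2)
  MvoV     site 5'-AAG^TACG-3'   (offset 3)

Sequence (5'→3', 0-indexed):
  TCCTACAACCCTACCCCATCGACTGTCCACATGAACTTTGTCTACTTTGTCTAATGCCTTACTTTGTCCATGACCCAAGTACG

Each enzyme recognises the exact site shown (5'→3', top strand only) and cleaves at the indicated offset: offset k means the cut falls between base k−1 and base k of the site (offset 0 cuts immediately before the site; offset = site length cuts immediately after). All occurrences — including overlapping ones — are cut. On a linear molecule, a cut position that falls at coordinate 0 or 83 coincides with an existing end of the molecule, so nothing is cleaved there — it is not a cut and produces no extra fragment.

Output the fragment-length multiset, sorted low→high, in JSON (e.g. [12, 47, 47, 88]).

Per-enzyme occurrences:
  KluV CCTAC/0: at [1, 9] ⇒ [1, 9]
  HnxIV ATCGA/4: at [17] ⇒ [21]
  EstIX CATGA/5: at [29, 68] ⇒ [34, 73]
  UxaIII ACTTTGTC/2: at [34, 43, 60] ⇒ [36, 45, 62]
  MvoV AAGTACG/3: at [76] ⇒ [79]

Pooled cuts: [1, 9, 21, 34, 36, 45, 62, 73, 79]

Fragments:
  [0,1): 1 bp
  [1,9): 8 bp
  [9,21): 12 bp
  [21,34): 13 bp
  [34,36): 2 bp
  [36,45): 9 bp
  [45,62): 17 bp
  [62,73): 11 bp
  [73,79): 6 bp
  [79,83): 4 bp

[1,2,4,6,8,9,11,12,13,17]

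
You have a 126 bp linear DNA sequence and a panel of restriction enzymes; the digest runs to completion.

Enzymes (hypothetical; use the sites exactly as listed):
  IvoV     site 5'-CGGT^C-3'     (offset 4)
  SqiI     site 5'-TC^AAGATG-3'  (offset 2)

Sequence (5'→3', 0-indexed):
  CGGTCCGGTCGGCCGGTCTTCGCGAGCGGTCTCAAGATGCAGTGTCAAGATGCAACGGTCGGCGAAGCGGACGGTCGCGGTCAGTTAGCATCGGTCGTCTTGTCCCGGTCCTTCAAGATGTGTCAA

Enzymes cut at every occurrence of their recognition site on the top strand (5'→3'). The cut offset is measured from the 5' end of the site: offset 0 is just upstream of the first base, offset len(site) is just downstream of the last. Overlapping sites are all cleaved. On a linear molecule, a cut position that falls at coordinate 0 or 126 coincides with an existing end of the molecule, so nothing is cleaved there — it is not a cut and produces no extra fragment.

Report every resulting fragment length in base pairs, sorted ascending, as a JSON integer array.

Scan for sites:
  IvoV (CGGTC, off=4): starts [0, 5, 13, 26, 55, 71, 77, 91, 105] → cuts [4, 9, 17, 30, 59, 75, 81, 95, 109]
  SqiI (TCAAGATG, off=2): starts [31, 44, 112] → cuts [33, 46, 114]

All cut coordinates (distinct, sorted): [4, 9, 17, 30, 33, 46, 59, 75, 81, 95, 109, 114]

Fragment lengths:
  [0,4): 4 bp
  [4,9): 5 bp
  [9,17): 8 bp
  [17,30): 13 bp
  [30,33): 3 bp
  [33,46): 13 bp
  [46,59): 13 bp
  [59,75): 16 bp
  [75,81): 6 bp
  [81,95): 14 bp
  [95,109): 14 bp
  [109,114): 5 bp
  [114,126): 12 bp

[3,4,5,5,6,8,12,13,13,13,14,14,16]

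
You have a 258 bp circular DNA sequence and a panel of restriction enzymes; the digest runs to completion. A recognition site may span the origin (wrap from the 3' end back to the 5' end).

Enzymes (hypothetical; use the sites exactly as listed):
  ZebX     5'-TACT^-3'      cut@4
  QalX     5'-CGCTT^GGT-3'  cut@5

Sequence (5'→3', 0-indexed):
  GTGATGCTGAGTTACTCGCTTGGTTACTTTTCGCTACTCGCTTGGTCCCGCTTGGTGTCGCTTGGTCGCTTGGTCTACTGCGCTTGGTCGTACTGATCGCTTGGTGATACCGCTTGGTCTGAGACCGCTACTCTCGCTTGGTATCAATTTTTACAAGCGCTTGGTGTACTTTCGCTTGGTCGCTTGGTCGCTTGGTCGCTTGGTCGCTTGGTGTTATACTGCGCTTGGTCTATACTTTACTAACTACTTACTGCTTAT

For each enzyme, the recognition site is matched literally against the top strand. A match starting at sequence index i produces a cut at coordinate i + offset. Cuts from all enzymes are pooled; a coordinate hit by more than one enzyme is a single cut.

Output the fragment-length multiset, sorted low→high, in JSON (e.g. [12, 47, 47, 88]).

Per-enzyme occurrences:
  ZebX TACT/4: at [12, 24, 34, 75, 90, 128, 166, 216, 232, 237, 244, 248] ⇒ [16, 28, 38, 79, 94, 132, 170, 220, 236, 241, 248, 252]
  QalX CGCTTGGT/5: at [16, 38, 48, 58, 66, 80, 97, 110, 134, 157, 172, 180, 188, 196, 204, 221] ⇒ [21, 43, 53, 63, 71, 85, 102, 115, 139, 162, 177, 185, 193, 201, 209, 226]

Pooled cuts: [16, 21, 28, 38, 43, 53, 63, 71, 79, 85, 94, 102, 115, 132, 139, 162, 170, 177, 185, 193, 201, 209, 220, 226, 236, 241, 248, 252]

Fragment lengths:
  16→21: 5 bp
  21→28: 7 bp
  28→38: 10 bp
  38→43: 5 bp
  43→53: 10 bp
  53→63: 10 bp
  63→71: 8 bp
  71→79: 8 bp
  79→85: 6 bp
  85→94: 9 bp
  94→102: 8 bp
  102→115: 13 bp
  115→132: 17 bp
  132→139: 7 bp
  139→162: 23 bp
  162→170: 8 bp
  170→177: 7 bp
  177→185: 8 bp
  185→193: 8 bp
  193→201: 8 bp
  201→209: 8 bp
  209→220: 11 bp
  220→226: 6 bp
  226→236: 10 bp
  236→241: 5 bp
  241→248: 7 bp
  248→252: 4 bp
  252→16 (wrap): 258-252+16 = 22 bp

[4,5,5,5,6,6,7,7,7,7,8,8,8,8,8,8,8,8,9,10,10,10,10,11,13,17,22,23]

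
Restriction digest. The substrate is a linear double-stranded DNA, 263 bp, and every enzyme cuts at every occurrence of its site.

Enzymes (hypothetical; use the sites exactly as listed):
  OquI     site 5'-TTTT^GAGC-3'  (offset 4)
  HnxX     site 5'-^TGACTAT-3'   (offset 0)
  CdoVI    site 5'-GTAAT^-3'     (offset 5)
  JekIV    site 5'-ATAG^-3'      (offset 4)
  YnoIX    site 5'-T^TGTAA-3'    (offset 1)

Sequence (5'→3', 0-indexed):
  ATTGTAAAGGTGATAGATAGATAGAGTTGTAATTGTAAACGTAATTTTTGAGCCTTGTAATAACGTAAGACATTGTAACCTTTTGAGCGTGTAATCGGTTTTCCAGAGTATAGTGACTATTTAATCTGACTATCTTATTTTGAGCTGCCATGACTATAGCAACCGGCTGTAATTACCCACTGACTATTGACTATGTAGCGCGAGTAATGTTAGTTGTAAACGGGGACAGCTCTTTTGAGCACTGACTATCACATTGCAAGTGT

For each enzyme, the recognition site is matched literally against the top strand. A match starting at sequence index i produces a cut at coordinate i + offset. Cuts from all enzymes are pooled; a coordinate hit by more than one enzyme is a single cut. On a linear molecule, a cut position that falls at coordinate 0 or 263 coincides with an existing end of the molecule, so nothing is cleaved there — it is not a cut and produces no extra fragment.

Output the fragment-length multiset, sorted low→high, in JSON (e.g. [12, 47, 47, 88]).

[2,3,4,4,4,6,6,6,6,6,7,7,9,9,11,11,12,12,13,14,14,15,18,21,21,22]

Per-enzyme occurrences:
  OquI (TTTTGAGC, off=4): starts [45, 80, 137, 232] → cuts [49, 84, 141, 236]
  HnxX (TGACTAT, off=0): starts [113, 126, 150, 180, 187, 242] → cuts [113, 126, 150, 180, 187, 242]
  CdoVI (GTAAT, off=5): starts [28, 40, 56, 90, 168, 203] → cuts [33, 45, 61, 95, 173, 208]
  JekIV (ATAG, off=4): starts [12, 16, 20, 109, 155] → cuts [16, 20, 24, 113, 159]
  YnoIX (TTGTAA, off=1): starts [1, 26, 32, 54, 72, 213] → cuts [2, 27, 33, 55, 73, 214]

Pooled cuts: [2, 16, 20, 24, 27, 33, 45, 49, 55, 61, 73, 84, 95, 113, 126, 141, 150, 159, 173, 180, 187, 208, 214, 236, 242]

Fragment lengths:
  [0,2): 2 bp
  [2,16): 14 bp
  [16,20): 4 bp
  [20,24): 4 bp
  [24,27): 3 bp
  [27,33): 6 bp
  [33,45): 12 bp
  [45,49): 4 bp
  [49,55): 6 bp
  [55,61): 6 bp
  [61,73): 12 bp
  [73,84): 11 bp
  [84,95): 11 bp
  [95,113): 18 bp
  [113,126): 13 bp
  [126,141): 15 bp
  [141,150): 9 bp
  [150,159): 9 bp
  [159,173): 14 bp
  [173,180): 7 bp
  [180,187): 7 bp
  [187,208): 21 bp
  [208,214): 6 bp
  [214,236): 22 bp
  [236,242): 6 bp
  [242,263): 21 bp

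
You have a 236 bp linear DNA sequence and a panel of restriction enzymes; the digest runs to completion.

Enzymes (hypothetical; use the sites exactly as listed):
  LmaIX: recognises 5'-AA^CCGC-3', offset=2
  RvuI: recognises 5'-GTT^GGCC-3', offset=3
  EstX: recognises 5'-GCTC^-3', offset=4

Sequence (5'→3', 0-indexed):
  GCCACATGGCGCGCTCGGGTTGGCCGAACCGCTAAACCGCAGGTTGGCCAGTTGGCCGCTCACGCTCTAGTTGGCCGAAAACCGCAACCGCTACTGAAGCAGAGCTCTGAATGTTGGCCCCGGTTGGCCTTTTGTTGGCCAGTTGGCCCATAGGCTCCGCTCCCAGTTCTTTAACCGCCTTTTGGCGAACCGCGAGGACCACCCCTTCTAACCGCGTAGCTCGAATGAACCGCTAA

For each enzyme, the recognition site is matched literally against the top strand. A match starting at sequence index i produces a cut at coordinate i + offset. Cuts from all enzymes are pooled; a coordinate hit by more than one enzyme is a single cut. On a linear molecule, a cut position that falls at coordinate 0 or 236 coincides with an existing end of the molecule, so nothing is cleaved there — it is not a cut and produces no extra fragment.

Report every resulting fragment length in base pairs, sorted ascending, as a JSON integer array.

Site scan:
  LmaIX AACCGC/2: at [26, 34, 79, 85, 172, 187, 209, 227] ⇒ [28, 36, 81, 87, 174, 189, 211, 229]
  RvuI GTTGGCC/3: at [18, 42, 50, 69, 112, 122, 133, 141] ⇒ [21, 45, 53, 72, 115, 125, 136, 144]
  EstX GCTC/4: at [12, 57, 63, 103, 153, 158, 218] ⇒ [16, 61, 67, 107, 157, 162, 222]

All cut coordinates (distinct, sorted): [16, 21, 28, 36, 45, 53, 61, 67, 72, 81, 87, 107, 115, 125, 136, 144, 157, 162, 174, 189, 211, 222, 229]

Fragments:
  [0,16): 16 bp
  [16,21): 5 bp
  [21,28): 7 bp
  [28,36): 8 bp
  [36,45): 9 bp
  [45,53): 8 bp
  [53,61): 8 bp
  [61,67): 6 bp
  [67,72): 5 bp
  [72,81): 9 bp
  [81,87): 6 bp
  [87,107): 20 bp
  [107,115): 8 bp
  [115,125): 10 bp
  [125,136): 11 bp
  [136,144): 8 bp
  [144,157): 13 bp
  [157,162): 5 bp
  [162,174): 12 bp
  [174,189): 15 bp
  [189,211): 22 bp
  [211,222): 11 bp
  [222,229): 7 bp
  [229,236): 7 bp

[5,5,5,6,6,7,7,7,8,8,8,8,8,9,9,10,11,11,12,13,15,16,20,22]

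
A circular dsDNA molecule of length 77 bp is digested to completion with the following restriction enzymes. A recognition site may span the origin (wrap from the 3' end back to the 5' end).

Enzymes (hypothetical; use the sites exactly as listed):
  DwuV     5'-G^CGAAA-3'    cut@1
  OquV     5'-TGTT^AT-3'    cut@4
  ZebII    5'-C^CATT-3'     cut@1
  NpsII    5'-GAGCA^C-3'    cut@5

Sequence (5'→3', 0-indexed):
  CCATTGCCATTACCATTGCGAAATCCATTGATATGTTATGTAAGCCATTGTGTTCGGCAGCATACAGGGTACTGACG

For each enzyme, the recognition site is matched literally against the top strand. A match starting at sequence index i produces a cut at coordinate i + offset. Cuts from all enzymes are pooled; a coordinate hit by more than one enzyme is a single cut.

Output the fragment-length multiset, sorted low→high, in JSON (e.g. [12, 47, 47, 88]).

Site scan:
  DwuV GCGAAA/1: at [17] ⇒ [18]
  OquV TGTTAT/4: at [33] ⇒ [37]
  ZebII CCATT/1: at [0, 6, 12, 24, 44] ⇒ [1, 7, 13, 25, 45]
  NpsII (GAGCAC, off=5): no sites

All cut coordinates (distinct, sorted): [1, 7, 13, 18, 25, 37, 45]

Fragments:
  1→7: 6 bp
  7→13: 6 bp
  13→18: 5 bp
  18→25: 7 bp
  25→37: 12 bp
  37→45: 8 bp
  45→1 (wrap): 77-45+1 = 33 bp

[5,6,6,7,8,12,33]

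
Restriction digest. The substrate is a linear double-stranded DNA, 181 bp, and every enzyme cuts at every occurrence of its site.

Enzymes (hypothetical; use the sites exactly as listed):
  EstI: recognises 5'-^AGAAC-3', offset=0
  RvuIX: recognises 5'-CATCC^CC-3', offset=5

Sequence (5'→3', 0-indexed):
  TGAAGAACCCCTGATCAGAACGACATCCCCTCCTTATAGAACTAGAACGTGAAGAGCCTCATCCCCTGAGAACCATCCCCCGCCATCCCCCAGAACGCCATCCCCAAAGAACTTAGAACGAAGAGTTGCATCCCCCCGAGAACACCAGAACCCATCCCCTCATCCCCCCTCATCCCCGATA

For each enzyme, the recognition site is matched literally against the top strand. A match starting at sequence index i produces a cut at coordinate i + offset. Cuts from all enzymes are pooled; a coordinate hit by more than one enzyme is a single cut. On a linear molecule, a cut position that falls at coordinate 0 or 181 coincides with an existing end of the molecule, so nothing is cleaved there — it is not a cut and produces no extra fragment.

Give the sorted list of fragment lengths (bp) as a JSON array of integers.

Per-enzyme occurrences:
  EstI (AGAAC, off=0): starts [3, 16, 37, 43, 68, 91, 107, 114, 138, 146] → cuts [3, 16, 37, 43, 68, 91, 107, 114, 138, 146]
  RvuIX (CATCCCC, off=5): starts [23, 59, 73, 83, 98, 128, 152, 160, 170] → cuts [28, 64, 78, 88, 103, 133, 157, 165, 175]

Pooled cuts: [3, 16, 28, 37, 43, 64, 68, 78, 88, 91, 103, 107, 114, 133, 138, 146, 157, 165, 175]

Fragment lengths:
  [0,3): 3 bp
  [3,16): 13 bp
  [16,28): 12 bp
  [28,37): 9 bp
  [37,43): 6 bp
  [43,64): 21 bp
  [64,68): 4 bp
  [68,78): 10 bp
  [78,88): 10 bp
  [88,91): 3 bp
  [91,103): 12 bp
  [103,107): 4 bp
  [107,114): 7 bp
  [114,133): 19 bp
  [133,138): 5 bp
  [138,146): 8 bp
  [146,157): 11 bp
  [157,165): 8 bp
  [165,175): 10 bp
  [175,181): 6 bp

[3,3,4,4,5,6,6,7,8,8,9,10,10,10,11,12,12,13,19,21]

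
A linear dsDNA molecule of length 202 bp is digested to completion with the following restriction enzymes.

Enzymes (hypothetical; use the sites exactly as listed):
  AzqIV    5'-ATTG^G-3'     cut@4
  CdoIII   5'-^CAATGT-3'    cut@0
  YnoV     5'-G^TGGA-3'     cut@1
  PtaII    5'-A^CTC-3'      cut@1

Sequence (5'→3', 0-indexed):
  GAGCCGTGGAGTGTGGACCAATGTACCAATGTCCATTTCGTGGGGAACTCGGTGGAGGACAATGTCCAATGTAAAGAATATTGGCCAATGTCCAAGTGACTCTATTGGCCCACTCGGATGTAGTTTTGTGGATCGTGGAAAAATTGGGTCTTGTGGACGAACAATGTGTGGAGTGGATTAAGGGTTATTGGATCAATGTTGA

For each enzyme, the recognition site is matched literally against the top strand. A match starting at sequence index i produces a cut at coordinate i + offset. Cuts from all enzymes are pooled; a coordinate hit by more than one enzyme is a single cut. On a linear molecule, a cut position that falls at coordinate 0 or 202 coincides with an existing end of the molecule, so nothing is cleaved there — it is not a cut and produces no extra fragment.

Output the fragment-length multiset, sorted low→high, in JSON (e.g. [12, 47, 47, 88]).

[2,3,5,5,5,5,6,7,7,7,7,7,7,8,8,8,9,11,14,16,17,17,21]

Scan for sites:
  AzqIV (ATTGG, off=4): starts [79, 103, 142, 186] → cuts [83, 107, 146, 190]
  CdoIII (CAATGT, off=0): starts [18, 26, 59, 66, 85, 161, 193] → cuts [18, 26, 59, 66, 85, 161, 193]
  YnoV (GTGGA, off=1): starts [5, 12, 51, 127, 134, 152, 167, 172] → cuts [6, 13, 52, 128, 135, 153, 168, 173]
  PtaII (ACTC, off=1): starts [46, 98, 111] → cuts [47, 99, 112]

All cut coordinates (distinct, sorted): [6, 13, 18, 26, 47, 52, 59, 66, 83, 85, 99, 107, 112, 128, 135, 146, 153, 161, 168, 173, 190, 193]

Fragment lengths:
  [0,6): 6 bp
  [6,13): 7 bp
  [13,18): 5 bp
  [18,26): 8 bp
  [26,47): 21 bp
  [47,52): 5 bp
  [52,59): 7 bp
  [59,66): 7 bp
  [66,83): 17 bp
  [83,85): 2 bp
  [85,99): 14 bp
  [99,107): 8 bp
  [107,112): 5 bp
  [112,128): 16 bp
  [128,135): 7 bp
  [135,146): 11 bp
  [146,153): 7 bp
  [153,161): 8 bp
  [161,168): 7 bp
  [168,173): 5 bp
  [173,190): 17 bp
  [190,193): 3 bp
  [193,202): 9 bp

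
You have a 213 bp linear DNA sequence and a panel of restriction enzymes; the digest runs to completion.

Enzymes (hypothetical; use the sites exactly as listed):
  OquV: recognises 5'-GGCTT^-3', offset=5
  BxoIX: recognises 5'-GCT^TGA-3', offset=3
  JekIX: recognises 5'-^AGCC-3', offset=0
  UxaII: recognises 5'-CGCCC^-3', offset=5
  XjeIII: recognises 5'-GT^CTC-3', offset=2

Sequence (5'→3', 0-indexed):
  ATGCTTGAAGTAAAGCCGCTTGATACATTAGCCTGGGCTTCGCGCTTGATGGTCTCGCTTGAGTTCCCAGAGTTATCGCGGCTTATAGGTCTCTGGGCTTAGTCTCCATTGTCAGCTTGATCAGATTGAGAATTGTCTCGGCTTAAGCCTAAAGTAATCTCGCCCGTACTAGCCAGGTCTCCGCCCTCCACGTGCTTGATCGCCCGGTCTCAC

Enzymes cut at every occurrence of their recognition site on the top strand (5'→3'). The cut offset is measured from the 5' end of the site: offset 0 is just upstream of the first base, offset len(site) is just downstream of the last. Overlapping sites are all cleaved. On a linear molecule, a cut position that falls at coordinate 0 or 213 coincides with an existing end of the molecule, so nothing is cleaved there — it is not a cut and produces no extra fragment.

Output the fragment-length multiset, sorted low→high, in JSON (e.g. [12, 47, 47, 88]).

Site scan:
  OquV (GGCTT, off=5): starts [35, 79, 95, 139] → cuts [40, 84, 100, 144]
  BxoIX (GCTTGA, off=3): starts [2, 17, 43, 56, 114, 193] → cuts [5, 20, 46, 59, 117, 196]
  JekIX (AGCC, off=0): starts [13, 29, 145, 170] → cuts [13, 29, 145, 170]
  UxaII (CGCCC, off=5): starts [160, 181, 200] → cuts [165, 186, 205]
  XjeIII (GTCTC, off=2): starts [51, 88, 101, 134, 176, 206] → cuts [53, 90, 103, 136, 178, 208]

All cut coordinates (distinct, sorted): [5, 13, 20, 29, 40, 46, 53, 59, 84, 90, 100, 103, 117, 136, 144, 145, 165, 170, 178, 186, 196, 205, 208]

Fragment lengths:
  [0,5): 5 bp
  [5,13): 8 bp
  [13,20): 7 bp
  [20,29): 9 bp
  [29,40): 11 bp
  [40,46): 6 bp
  [46,53): 7 bp
  [53,59): 6 bp
  [59,84): 25 bp
  [84,90): 6 bp
  [90,100): 10 bp
  [100,103): 3 bp
  [103,117): 14 bp
  [117,136): 19 bp
  [136,144): 8 bp
  [144,145): 1 bp
  [145,165): 20 bp
  [165,170): 5 bp
  [170,178): 8 bp
  [178,186): 8 bp
  [186,196): 10 bp
  [196,205): 9 bp
  [205,208): 3 bp
  [208,213): 5 bp

[1,3,3,5,5,5,6,6,6,7,7,8,8,8,8,9,9,10,10,11,14,19,20,25]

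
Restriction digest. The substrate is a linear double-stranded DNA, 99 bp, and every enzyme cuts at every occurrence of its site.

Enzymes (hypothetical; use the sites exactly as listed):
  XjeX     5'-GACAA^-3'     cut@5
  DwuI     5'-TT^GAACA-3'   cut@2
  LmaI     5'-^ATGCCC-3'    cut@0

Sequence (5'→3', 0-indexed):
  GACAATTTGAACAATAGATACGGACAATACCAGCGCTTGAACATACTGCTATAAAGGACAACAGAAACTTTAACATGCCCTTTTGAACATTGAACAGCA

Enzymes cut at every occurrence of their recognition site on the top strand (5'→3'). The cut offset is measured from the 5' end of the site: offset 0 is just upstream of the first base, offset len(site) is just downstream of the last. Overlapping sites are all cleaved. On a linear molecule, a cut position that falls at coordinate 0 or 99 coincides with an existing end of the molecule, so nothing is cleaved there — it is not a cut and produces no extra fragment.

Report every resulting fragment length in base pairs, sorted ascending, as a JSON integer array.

Per-enzyme occurrences:
  XjeX GACAA/5: at [0, 22, 56] ⇒ [5, 27, 61]
  DwuI TTGAACA/2: at [6, 36, 82, 89] ⇒ [8, 38, 84, 91]
  LmaI ATGCCC/0: at [74] ⇒ [74]

All cut coordinates (distinct, sorted): [5, 8, 27, 38, 61, 74, 84, 91]

Fragment lengths:
  [0,5): 5 bp
  [5,8): 3 bp
  [8,27): 19 bp
  [27,38): 11 bp
  [38,61): 23 bp
  [61,74): 13 bp
  [74,84): 10 bp
  [84,91): 7 bp
  [91,99): 8 bp

[3,5,7,8,10,11,13,19,23]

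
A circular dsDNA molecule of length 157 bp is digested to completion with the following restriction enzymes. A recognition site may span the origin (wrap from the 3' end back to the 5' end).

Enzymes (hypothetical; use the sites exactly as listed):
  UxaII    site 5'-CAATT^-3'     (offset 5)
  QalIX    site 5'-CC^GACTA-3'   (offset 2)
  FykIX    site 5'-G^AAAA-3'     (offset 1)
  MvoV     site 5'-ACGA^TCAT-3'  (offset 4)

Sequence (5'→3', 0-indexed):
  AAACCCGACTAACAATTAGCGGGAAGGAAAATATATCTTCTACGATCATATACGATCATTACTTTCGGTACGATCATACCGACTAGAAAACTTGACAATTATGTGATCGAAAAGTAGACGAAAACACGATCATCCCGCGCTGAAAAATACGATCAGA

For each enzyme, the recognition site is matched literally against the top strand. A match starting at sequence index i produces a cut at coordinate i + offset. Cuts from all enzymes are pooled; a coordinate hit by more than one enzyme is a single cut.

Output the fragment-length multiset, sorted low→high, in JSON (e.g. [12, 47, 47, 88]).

[6,7,7,9,9,10,10,11,11,13,14,14,18,18]

Site scan:
  UxaII CAATT/5: at [12, 95] ⇒ [17, 100]
  QalIX CCGACTA/2: at [4, 78] ⇒ [6, 80]
  FykIX GAAAA/1: at [26, 85, 108, 119, 141, 155] ⇒ [27, 86, 109, 120, 142, 156]
  MvoV ACGATCAT/4: at [41, 51, 69, 125] ⇒ [45, 55, 73, 129]

Pooled cuts: [6, 17, 27, 45, 55, 73, 80, 86, 100, 109, 120, 129, 142, 156]

Fragment lengths:
  6→17: 11 bp
  17→27: 10 bp
  27→45: 18 bp
  45→55: 10 bp
  55→73: 18 bp
  73→80: 7 bp
  80→86: 6 bp
  86→100: 14 bp
  100→109: 9 bp
  109→120: 11 bp
  120→129: 9 bp
  129→142: 13 bp
  142→156: 14 bp
  156→6 (wrap): 157-156+6 = 7 bp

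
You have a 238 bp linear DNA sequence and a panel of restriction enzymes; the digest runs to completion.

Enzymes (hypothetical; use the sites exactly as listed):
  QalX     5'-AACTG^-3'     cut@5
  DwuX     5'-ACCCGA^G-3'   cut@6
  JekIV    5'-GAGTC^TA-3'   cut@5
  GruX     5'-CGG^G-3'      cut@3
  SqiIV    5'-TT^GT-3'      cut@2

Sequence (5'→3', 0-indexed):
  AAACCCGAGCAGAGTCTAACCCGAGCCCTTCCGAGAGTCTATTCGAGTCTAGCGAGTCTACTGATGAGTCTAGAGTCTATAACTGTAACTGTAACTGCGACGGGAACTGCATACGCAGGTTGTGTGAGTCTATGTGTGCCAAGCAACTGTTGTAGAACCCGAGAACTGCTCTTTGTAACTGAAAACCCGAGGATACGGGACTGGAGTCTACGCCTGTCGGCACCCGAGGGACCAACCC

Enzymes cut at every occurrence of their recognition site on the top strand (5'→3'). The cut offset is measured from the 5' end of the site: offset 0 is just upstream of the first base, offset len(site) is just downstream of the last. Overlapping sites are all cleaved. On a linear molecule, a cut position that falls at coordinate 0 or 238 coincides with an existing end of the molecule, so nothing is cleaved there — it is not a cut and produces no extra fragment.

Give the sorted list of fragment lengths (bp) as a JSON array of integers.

Site scan:
  QalX (AACTG, off=5): starts [80, 86, 92, 104, 144, 163, 176] → cuts [85, 91, 97, 109, 149, 168, 181]
  DwuX (ACCCGAG, off=6): starts [2, 18, 156, 184, 221] → cuts [8, 24, 162, 190, 227]
  JekIV (GAGTCTA, off=5): starts [11, 34, 44, 53, 65, 72, 125, 203] → cuts [16, 39, 49, 58, 70, 77, 130, 208]
  GruX (CGGG, off=3): starts [100, 195] → cuts [103, 198]
  SqiIV (TTGT, off=2): starts [119, 149, 172] → cuts [121, 151, 174]

All cut coordinates (distinct, sorted): [8, 16, 24, 39, 49, 58, 70, 77, 85, 91, 97, 103, 109, 121, 130, 149, 151, 162, 168, 174, 181, 190, 198, 208, 227]

Fragments:
  [0,8): 8 bp
  [8,16): 8 bp
  [16,24): 8 bp
  [24,39): 15 bp
  [39,49): 10 bp
  [49,58): 9 bp
  [58,70): 12 bp
  [70,77): 7 bp
  [77,85): 8 bp
  [85,91): 6 bp
  [91,97): 6 bp
  [97,103): 6 bp
  [103,109): 6 bp
  [109,121): 12 bp
  [121,130): 9 bp
  [130,149): 19 bp
  [149,151): 2 bp
  [151,162): 11 bp
  [162,168): 6 bp
  [168,174): 6 bp
  [174,181): 7 bp
  [181,190): 9 bp
  [190,198): 8 bp
  [198,208): 10 bp
  [208,227): 19 bp
  [227,238): 11 bp

[2,6,6,6,6,6,6,7,7,8,8,8,8,8,9,9,9,10,10,11,11,12,12,15,19,19]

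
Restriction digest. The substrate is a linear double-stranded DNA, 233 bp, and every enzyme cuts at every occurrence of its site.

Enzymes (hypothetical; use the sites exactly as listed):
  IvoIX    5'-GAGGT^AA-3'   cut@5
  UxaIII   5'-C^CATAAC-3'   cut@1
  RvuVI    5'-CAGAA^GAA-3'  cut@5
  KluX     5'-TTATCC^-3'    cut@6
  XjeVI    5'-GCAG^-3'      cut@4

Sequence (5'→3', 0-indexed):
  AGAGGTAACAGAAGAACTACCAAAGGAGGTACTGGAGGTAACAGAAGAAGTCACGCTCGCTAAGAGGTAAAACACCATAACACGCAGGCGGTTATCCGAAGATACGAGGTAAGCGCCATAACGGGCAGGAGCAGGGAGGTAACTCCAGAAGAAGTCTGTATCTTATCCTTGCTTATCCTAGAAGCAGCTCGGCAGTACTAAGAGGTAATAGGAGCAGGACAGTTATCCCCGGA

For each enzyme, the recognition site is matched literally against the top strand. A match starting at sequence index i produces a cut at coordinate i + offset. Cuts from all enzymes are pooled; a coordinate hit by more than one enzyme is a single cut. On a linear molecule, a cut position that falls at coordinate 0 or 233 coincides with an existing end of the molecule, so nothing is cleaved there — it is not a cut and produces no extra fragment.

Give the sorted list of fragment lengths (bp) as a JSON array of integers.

[5,6,6,6,6,7,7,7,8,9,10,10,10,11,11,11,12,12,13,18,22,26]

Scan for sites:
  IvoIX GAGGTAA/5: at [1, 34, 63, 105, 135, 201] ⇒ [6, 39, 68, 110, 140, 206]
  UxaIII CCATAAC/1: at [74, 115] ⇒ [75, 116]
  RvuVI CAGAAGAA/5: at [8, 41, 145] ⇒ [13, 46, 150]
  KluX TTATCC/6: at [91, 162, 172, 222] ⇒ [97, 168, 178, 228]
  XjeVI GCAG/4: at [83, 124, 130, 183, 191, 213] ⇒ [87, 128, 134, 187, 195, 217]

All cut coordinates (distinct, sorted): [6, 13, 39, 46, 68, 75, 87, 97, 110, 116, 128, 134, 140, 150, 168, 178, 187, 195, 206, 217, 228]

Fragments:
  [0,6): 6 bp
  [6,13): 7 bp
  [13,39): 26 bp
  [39,46): 7 bp
  [46,68): 22 bp
  [68,75): 7 bp
  [75,87): 12 bp
  [87,97): 10 bp
  [97,110): 13 bp
  [110,116): 6 bp
  [116,128): 12 bp
  [128,134): 6 bp
  [134,140): 6 bp
  [140,150): 10 bp
  [150,168): 18 bp
  [168,178): 10 bp
  [178,187): 9 bp
  [187,195): 8 bp
  [195,206): 11 bp
  [206,217): 11 bp
  [217,228): 11 bp
  [228,233): 5 bp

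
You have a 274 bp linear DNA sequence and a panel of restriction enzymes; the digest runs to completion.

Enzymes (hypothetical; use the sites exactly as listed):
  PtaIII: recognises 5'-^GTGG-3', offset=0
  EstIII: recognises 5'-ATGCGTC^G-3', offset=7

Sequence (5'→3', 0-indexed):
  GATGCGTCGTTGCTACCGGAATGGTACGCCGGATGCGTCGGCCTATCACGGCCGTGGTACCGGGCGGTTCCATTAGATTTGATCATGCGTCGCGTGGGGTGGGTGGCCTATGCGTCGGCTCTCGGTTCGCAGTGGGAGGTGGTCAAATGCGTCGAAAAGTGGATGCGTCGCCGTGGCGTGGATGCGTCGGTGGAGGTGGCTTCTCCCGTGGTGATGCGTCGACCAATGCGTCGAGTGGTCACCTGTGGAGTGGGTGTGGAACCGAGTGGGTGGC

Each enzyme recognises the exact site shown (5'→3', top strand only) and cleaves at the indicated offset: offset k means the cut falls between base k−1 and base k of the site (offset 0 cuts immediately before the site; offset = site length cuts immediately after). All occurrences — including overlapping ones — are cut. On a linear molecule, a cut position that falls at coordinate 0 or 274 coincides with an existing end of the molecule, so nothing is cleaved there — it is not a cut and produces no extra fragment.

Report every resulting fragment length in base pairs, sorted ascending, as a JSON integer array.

[1,2,2,3,4,4,5,5,5,5,5,6,6,7,8,10,10,11,11,12,12,13,14,14,15,15,31,38]

Site scan:
  PtaIII GTGG/0: at [53, 93, 98, 102, 131, 138, 158, 172, 177, 189, 195, 207, 234, 244, 249, 255, 265, 269] ⇒ [53, 93, 98, 102, 131, 138, 158, 172, 177, 189, 195, 207, 234, 244, 249, 255, 265, 269]
  EstIII ATGCGTCG/7: at [1, 32, 84, 109, 146, 162, 181, 213, 225] ⇒ [8, 39, 91, 116, 153, 169, 188, 220, 232]

Pooled cuts: [8, 39, 53, 91, 93, 98, 102, 116, 131, 138, 153, 158, 169, 172, 177, 188, 189, 195, 207, 220, 232, 234, 244, 249, 255, 265, 269]

Fragment lengths:
  [0,8): 8 bp
  [8,39): 31 bp
  [39,53): 14 bp
  [53,91): 38 bp
  [91,93): 2 bp
  [93,98): 5 bp
  [98,102): 4 bp
  [102,116): 14 bp
  [116,131): 15 bp
  [131,138): 7 bp
  [138,153): 15 bp
  [153,158): 5 bp
  [158,169): 11 bp
  [169,172): 3 bp
  [172,177): 5 bp
  [177,188): 11 bp
  [188,189): 1 bp
  [189,195): 6 bp
  [195,207): 12 bp
  [207,220): 13 bp
  [220,232): 12 bp
  [232,234): 2 bp
  [234,244): 10 bp
  [244,249): 5 bp
  [249,255): 6 bp
  [255,265): 10 bp
  [265,269): 4 bp
  [269,274): 5 bp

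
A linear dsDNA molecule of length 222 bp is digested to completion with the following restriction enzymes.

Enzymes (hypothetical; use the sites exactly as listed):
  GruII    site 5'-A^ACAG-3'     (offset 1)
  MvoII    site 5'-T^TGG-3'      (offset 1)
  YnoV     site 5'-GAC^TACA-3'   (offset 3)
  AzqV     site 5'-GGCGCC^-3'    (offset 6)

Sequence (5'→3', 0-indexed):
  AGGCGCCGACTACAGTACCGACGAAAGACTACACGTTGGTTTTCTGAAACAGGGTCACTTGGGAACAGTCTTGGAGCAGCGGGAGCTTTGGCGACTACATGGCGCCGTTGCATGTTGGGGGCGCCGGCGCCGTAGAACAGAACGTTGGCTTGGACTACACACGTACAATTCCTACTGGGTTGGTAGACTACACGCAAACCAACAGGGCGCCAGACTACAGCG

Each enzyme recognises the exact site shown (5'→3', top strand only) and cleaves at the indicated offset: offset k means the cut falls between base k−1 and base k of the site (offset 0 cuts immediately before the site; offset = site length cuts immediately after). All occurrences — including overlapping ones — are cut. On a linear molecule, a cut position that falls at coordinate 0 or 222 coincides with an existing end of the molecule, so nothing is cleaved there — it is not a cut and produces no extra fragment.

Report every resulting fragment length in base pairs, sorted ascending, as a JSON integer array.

Scan for sites:
  GruII AACAG/1: at [47, 63, 135, 200] ⇒ [48, 64, 136, 201]
  MvoII TTGG/1: at [35, 58, 70, 87, 114, 144, 149, 179] ⇒ [36, 59, 71, 88, 115, 145, 150, 180]
  YnoV GACTACA/3: at [7, 26, 92, 152, 185, 212] ⇒ [10, 29, 95, 155, 188, 215]
  AzqV GGCGCC/6: at [1, 100, 119, 125, 205] ⇒ [7, 106, 125, 131, 211]

Pooled cuts: [7, 10, 29, 36, 48, 59, 64, 71, 88, 95, 106, 115, 125, 131, 136, 145, 150, 155, 180, 188, 201, 211, 215]

Fragments:
  [0,7): 7 bp
  [7,10): 3 bp
  [10,29): 19 bp
  [29,36): 7 bp
  [36,48): 12 bp
  [48,59): 11 bp
  [59,64): 5 bp
  [64,71): 7 bp
  [71,88): 17 bp
  [88,95): 7 bp
  [95,106): 11 bp
  [106,115): 9 bp
  [115,125): 10 bp
  [125,131): 6 bp
  [131,136): 5 bp
  [136,145): 9 bp
  [145,150): 5 bp
  [150,155): 5 bp
  [155,180): 25 bp
  [180,188): 8 bp
  [188,201): 13 bp
  [201,211): 10 bp
  [211,215): 4 bp
  [215,222): 7 bp

[3,4,5,5,5,5,6,7,7,7,7,7,8,9,9,10,10,11,11,12,13,17,19,25]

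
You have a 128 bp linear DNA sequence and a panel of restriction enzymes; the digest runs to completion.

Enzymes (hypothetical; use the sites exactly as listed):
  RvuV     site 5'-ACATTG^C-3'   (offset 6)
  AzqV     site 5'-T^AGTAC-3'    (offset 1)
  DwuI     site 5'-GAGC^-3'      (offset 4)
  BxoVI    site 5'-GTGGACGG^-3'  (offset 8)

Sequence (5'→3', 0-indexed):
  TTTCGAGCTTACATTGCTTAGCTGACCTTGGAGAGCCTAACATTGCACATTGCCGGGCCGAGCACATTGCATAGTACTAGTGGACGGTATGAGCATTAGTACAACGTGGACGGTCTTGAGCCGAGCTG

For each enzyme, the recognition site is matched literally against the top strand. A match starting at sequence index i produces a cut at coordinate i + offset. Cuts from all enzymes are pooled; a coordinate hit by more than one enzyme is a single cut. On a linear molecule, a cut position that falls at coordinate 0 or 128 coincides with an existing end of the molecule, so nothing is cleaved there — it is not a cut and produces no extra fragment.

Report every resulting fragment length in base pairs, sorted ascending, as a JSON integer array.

Scan for sites:
  RvuV ACATTGC/6: at [10, 39, 46, 63] ⇒ [16, 45, 52, 69]
  AzqV TAGTAC/1: at [71, 96] ⇒ [72, 97]
  DwuI GAGC/4: at [4, 32, 59, 90, 117, 122] ⇒ [8, 36, 63, 94, 121, 126]
  BxoVI GTGGACGG/8: at [79, 105] ⇒ [87, 113]

Pooled cuts: [8, 16, 36, 45, 52, 63, 69, 72, 87, 94, 97, 113, 121, 126]

Fragment lengths:
  [0,8): 8 bp
  [8,16): 8 bp
  [16,36): 20 bp
  [36,45): 9 bp
  [45,52): 7 bp
  [52,63): 11 bp
  [63,69): 6 bp
  [69,72): 3 bp
  [72,87): 15 bp
  [87,94): 7 bp
  [94,97): 3 bp
  [97,113): 16 bp
  [113,121): 8 bp
  [121,126): 5 bp
  [126,128): 2 bp

[2,3,3,5,6,7,7,8,8,8,9,11,15,16,20]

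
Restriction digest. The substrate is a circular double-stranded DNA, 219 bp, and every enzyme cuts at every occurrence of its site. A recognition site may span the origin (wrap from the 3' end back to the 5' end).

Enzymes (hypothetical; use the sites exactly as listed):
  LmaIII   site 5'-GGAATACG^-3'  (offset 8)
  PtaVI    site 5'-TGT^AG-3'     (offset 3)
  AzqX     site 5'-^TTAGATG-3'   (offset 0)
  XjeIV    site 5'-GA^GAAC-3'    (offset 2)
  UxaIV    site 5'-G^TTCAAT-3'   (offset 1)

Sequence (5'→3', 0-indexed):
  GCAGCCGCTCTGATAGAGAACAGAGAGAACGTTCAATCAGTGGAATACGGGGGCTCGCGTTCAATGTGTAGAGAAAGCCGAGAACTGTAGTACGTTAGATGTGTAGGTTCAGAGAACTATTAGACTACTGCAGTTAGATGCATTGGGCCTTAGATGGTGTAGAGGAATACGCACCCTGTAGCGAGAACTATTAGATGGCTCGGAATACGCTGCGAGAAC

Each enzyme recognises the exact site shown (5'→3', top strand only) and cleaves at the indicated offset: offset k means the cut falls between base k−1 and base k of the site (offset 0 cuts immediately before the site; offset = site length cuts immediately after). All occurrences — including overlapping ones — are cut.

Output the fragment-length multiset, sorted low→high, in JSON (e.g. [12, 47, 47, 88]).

Site scan:
  LmaIII GGAATACG/8: at [41, 163, 201] ⇒ [49, 171, 209]
  PtaVI TGTAG/3: at [66, 85, 101, 157, 176] ⇒ [69, 88, 104, 160, 179]
  AzqX TTAGATG/0: at [94, 133, 149, 190] ⇒ [94, 133, 149, 190]
  XjeIV GAGAAC/2: at [15, 24, 79, 111, 182, 213] ⇒ [17, 26, 81, 113, 184, 215]
  UxaIV GTTCAAT/1: at [30, 58] ⇒ [31, 59]

Pooled cuts: [17, 26, 31, 49, 59, 69, 81, 88, 94, 104, 113, 133, 149, 160, 171, 179, 184, 190, 209, 215]

Fragment lengths:
  17→26: 9 bp
  26→31: 5 bp
  31→49: 18 bp
  49→59: 10 bp
  59→69: 10 bp
  69→81: 12 bp
  81→88: 7 bp
  88→94: 6 bp
  94→104: 10 bp
  104→113: 9 bp
  113→133: 20 bp
  133→149: 16 bp
  149→160: 11 bp
  160→171: 11 bp
  171→179: 8 bp
  179→184: 5 bp
  184→190: 6 bp
  190→209: 19 bp
  209→215: 6 bp
  215→17 (wrap): 219-215+17 = 21 bp

[5,5,6,6,6,7,8,9,9,10,10,10,11,11,12,16,18,19,20,21]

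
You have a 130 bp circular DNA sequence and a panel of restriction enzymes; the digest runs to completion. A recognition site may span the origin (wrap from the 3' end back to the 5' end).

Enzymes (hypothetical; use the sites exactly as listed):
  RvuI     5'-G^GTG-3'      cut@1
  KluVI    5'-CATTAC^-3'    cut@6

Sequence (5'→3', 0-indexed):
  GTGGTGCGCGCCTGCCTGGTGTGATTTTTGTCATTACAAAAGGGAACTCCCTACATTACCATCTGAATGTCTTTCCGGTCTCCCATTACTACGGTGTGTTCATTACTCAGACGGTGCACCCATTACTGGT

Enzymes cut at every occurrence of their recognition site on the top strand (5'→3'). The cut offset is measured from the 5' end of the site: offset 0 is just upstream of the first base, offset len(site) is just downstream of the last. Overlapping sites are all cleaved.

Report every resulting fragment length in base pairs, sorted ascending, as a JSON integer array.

Site scan:
  RvuI (GGTG, off=1): starts [2, 17, 92, 112, 127] → cuts [3, 18, 93, 113, 128]
  KluVI (CATTAC, off=6): starts [31, 53, 83, 100, 120] → cuts [37, 59, 89, 106, 126]

Pooled cuts: [3, 18, 37, 59, 89, 93, 106, 113, 126, 128]

Fragment lengths:
  3→18: 15 bp
  18→37: 19 bp
  37→59: 22 bp
  59→89: 30 bp
  89→93: 4 bp
  93→106: 13 bp
  106→113: 7 bp
  113→126: 13 bp
  126→128: 2 bp
  128→3 (wrap): 130-128+3 = 5 bp

[2,4,5,7,13,13,15,19,22,30]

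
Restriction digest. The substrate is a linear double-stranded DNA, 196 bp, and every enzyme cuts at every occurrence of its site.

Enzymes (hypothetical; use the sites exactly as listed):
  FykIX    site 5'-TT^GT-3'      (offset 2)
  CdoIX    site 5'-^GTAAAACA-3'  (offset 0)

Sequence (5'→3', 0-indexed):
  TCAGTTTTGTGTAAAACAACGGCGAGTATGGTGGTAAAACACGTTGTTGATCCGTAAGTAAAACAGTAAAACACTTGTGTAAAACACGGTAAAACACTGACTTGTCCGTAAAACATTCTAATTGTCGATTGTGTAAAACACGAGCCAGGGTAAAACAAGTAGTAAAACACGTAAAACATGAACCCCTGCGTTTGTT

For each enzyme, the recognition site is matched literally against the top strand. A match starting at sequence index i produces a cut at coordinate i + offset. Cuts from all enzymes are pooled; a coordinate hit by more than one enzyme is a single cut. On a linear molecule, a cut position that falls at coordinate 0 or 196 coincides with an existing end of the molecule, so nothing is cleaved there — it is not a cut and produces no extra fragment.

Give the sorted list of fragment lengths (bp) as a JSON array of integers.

Scan for sites:
  FykIX TTGT/2: at [6, 43, 74, 101, 121, 128, 191] ⇒ [8, 45, 76, 103, 123, 130, 193]
  CdoIX GTAAAACA/0: at [10, 33, 57, 65, 78, 88, 107, 132, 149, 161, 170] ⇒ [10, 33, 57, 65, 78, 88, 107, 132, 149, 161, 170]

Pooled cuts: [8, 10, 33, 45, 57, 65, 76, 78, 88, 103, 107, 123, 130, 132, 149, 161, 170, 193]

Fragment lengths:
  [0,8): 8 bp
  [8,10): 2 bp
  [10,33): 23 bp
  [33,45): 12 bp
  [45,57): 12 bp
  [57,65): 8 bp
  [65,76): 11 bp
  [76,78): 2 bp
  [78,88): 10 bp
  [88,103): 15 bp
  [103,107): 4 bp
  [107,123): 16 bp
  [123,130): 7 bp
  [130,132): 2 bp
  [132,149): 17 bp
  [149,161): 12 bp
  [161,170): 9 bp
  [170,193): 23 bp
  [193,196): 3 bp

[2,2,2,3,4,7,8,8,9,10,11,12,12,12,15,16,17,23,23]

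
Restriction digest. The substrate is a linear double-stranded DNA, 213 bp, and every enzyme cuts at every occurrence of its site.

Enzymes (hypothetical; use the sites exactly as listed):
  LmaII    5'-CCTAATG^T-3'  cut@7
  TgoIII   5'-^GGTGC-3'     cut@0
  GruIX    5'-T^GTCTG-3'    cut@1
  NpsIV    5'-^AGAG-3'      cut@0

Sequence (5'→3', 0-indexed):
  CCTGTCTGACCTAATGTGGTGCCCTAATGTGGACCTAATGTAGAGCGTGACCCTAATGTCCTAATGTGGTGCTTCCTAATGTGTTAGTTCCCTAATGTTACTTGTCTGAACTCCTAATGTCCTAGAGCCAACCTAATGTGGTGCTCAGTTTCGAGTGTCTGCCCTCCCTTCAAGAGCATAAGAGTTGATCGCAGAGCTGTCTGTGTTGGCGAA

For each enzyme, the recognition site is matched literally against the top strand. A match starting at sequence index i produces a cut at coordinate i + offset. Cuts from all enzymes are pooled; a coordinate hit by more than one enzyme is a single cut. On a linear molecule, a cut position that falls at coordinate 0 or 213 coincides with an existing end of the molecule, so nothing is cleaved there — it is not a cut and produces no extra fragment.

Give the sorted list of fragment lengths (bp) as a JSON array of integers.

Per-enzyme occurrences:
  LmaII (CCTAATGT, off=7): starts [9, 22, 33, 51, 59, 74, 90, 112, 131] → cuts [16, 29, 40, 58, 66, 81, 97, 119, 138]
  TgoIII (GGTGC, off=0): starts [17, 67, 139] → cuts [17, 67, 139]
  GruIX (TGTCTG, off=1): starts [2, 102, 155, 197] → cuts [3, 103, 156, 198]
  NpsIV (AGAG, off=0): starts [41, 123, 172, 180, 192] → cuts [41, 123, 172, 180, 192]

Pooled cuts: [3, 16, 17, 29, 40, 41, 58, 66, 67, 81, 97, 103, 119, 123, 138, 139, 156, 172, 180, 192, 198]

Fragments:
  [0,3): 3 bp
  [3,16): 13 bp
  [16,17): 1 bp
  [17,29): 12 bp
  [29,40): 11 bp
  [40,41): 1 bp
  [41,58): 17 bp
  [58,66): 8 bp
  [66,67): 1 bp
  [67,81): 14 bp
  [81,97): 16 bp
  [97,103): 6 bp
  [103,119): 16 bp
  [119,123): 4 bp
  [123,138): 15 bp
  [138,139): 1 bp
  [139,156): 17 bp
  [156,172): 16 bp
  [172,180): 8 bp
  [180,192): 12 bp
  [192,198): 6 bp
  [198,213): 15 bp

[1,1,1,1,3,4,6,6,8,8,11,12,12,13,14,15,15,16,16,16,17,17]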